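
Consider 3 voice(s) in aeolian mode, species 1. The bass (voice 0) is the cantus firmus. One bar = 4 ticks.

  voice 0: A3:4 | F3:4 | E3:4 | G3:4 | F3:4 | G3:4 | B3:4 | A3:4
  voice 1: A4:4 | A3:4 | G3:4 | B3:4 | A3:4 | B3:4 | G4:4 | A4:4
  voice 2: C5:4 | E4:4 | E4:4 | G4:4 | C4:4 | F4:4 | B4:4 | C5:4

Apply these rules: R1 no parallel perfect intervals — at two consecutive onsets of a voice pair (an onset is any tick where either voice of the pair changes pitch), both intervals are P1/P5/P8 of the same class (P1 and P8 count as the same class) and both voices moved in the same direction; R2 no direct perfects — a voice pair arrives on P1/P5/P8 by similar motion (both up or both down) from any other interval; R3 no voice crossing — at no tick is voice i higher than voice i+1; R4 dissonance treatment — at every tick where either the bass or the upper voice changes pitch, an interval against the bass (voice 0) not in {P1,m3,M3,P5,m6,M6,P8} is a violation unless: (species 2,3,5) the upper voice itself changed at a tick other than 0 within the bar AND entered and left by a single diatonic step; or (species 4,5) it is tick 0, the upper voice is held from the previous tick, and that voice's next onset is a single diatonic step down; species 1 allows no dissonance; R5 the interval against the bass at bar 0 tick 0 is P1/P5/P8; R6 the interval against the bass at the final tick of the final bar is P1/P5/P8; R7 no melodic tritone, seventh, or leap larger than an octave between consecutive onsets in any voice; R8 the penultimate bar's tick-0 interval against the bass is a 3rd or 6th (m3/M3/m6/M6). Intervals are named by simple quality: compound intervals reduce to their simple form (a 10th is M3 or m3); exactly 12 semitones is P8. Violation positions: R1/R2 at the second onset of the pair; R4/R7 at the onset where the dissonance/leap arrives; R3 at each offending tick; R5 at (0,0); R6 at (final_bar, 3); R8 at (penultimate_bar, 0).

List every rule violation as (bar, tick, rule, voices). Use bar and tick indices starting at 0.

(0, 0, R5, (0, 2))
(1, 0, R2, (1, 2))
(1, 0, R4, (0, 2))
(3, 0, R1, (0, 2))
(4, 0, R2, (0, 2))
(5, 0, R4, (0, 2))
(6, 0, R2, (0, 2))
(6, 0, R7, (2,))
(6, 0, R8, (0, 2))
(7, 3, R6, (0, 2))

bar 0: v0=A3 v1=A4 v2=C5 downbeat m3
bar 1: v0=F3 v1=A3 v2=E4 downbeat M7
bar 2: v0=E3 v1=G3 v2=E4 downbeat P8
bar 3: v0=G3 v1=B3 v2=G4 downbeat P8
bar 4: v0=F3 v1=A3 v2=C4 downbeat P5
bar 5: v0=G3 v1=B3 v2=F4 downbeat m7
bar 6: v0=B3 v1=G4 v2=B4 downbeat P8
bar 7: v0=A3 v1=A4 v2=C5 downbeat m3
  -> R5 @ bar 0 tick 0 v(0, 2): opens on m3
  -> R2 @ bar 1 tick 0 v(1, 2): A4/C5 m3 -> A3/E4 P5 similar
  -> R4 @ bar 1 tick 0 v(0, 2): F3/E4 M7 untreated
  -> R1 @ bar 3 tick 0 v(0, 2): E3/E4 P8 -> G3/G4 P8 similar
  -> R2 @ bar 4 tick 0 v(0, 2): G3/G4 P8 -> F3/C4 P5 similar
  -> R4 @ bar 5 tick 0 v(0, 2): G3/F4 m7 untreated
  -> R2 @ bar 6 tick 0 v(0, 2): G3/F4 m7 -> B3/B4 P8 similar
  -> R7 @ bar 6 tick 0 v(2,): F4->B4 leap 6st
  -> R8 @ bar 6 tick 0 v(0, 2): penult P8 not 3rd/6th
  -> R6 @ bar 7 tick 3 v(0, 2): closes on m3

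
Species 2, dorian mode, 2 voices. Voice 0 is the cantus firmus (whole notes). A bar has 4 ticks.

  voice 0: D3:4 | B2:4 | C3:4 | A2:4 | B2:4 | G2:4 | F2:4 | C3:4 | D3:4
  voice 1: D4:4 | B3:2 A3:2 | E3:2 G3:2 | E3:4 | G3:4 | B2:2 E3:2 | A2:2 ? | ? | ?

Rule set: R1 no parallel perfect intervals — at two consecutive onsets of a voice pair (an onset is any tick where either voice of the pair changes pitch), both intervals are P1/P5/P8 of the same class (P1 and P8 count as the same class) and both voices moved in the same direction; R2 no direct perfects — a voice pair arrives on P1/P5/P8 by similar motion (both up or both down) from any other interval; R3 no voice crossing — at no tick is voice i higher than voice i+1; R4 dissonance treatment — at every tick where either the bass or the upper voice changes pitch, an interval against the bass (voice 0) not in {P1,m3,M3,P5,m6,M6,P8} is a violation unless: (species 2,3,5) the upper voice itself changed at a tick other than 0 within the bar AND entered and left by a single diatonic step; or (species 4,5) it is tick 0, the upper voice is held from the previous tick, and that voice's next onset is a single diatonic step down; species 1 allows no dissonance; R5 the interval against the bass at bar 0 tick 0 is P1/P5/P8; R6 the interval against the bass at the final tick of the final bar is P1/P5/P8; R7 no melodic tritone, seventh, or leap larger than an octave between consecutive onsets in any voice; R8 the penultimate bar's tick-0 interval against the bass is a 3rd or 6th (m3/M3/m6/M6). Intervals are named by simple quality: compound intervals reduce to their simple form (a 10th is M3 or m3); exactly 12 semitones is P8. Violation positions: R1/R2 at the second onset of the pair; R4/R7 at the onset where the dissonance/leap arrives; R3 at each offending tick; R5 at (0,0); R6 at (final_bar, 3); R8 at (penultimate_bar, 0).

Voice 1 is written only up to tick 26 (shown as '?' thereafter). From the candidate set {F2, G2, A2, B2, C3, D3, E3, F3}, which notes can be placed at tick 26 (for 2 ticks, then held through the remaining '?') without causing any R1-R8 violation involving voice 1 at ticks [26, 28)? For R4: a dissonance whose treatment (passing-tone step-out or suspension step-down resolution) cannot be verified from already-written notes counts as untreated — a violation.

{A2, C3, D3, F2, F3}

F2: legal
G2: violates R4
A2: legal
B2: violates R4
C3: legal
D3: legal
E3: violates R4
F3: legal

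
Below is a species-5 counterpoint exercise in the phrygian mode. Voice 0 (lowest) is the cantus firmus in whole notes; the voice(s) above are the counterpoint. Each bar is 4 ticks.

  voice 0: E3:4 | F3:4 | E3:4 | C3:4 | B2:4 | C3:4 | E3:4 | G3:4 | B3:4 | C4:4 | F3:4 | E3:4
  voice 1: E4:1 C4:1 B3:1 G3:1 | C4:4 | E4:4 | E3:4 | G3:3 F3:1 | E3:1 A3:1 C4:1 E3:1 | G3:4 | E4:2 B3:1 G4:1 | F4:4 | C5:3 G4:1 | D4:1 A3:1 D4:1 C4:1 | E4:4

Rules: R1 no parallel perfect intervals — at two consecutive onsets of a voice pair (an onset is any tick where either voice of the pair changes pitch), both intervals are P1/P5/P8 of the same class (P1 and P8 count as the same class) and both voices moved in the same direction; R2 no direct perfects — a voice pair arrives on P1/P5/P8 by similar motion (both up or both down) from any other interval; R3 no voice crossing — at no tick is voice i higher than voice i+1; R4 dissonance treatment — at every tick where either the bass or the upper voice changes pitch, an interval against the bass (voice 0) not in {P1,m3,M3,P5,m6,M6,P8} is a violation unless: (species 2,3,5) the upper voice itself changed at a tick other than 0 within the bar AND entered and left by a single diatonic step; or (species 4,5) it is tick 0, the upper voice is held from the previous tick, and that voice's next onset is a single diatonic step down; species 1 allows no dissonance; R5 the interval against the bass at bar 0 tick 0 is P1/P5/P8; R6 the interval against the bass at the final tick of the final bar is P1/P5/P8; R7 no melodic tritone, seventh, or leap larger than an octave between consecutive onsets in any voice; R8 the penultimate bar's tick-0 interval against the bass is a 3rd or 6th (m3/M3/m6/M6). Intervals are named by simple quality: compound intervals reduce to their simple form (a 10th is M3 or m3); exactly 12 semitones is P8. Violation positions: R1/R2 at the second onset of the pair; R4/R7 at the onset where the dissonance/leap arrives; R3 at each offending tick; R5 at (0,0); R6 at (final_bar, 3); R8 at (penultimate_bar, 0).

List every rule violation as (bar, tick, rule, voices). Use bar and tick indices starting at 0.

(1, 0, R2, (0, 1))
(8, 0, R4, (0, 1))
(9, 0, R2, (0, 1))

bar 0: v0=E3 v1=E4 downbeat P8
bar 1: v0=F3 v1=C4 downbeat P5
bar 2: v0=E3 v1=E4 downbeat P8
bar 3: v0=C3 v1=E3 downbeat M3
bar 4: v0=B2 v1=G3 downbeat m6
bar 5: v0=C3 v1=E3 downbeat M3
bar 6: v0=E3 v1=G3 downbeat m3
bar 7: v0=G3 v1=E4 downbeat M6
bar 8: v0=B3 v1=F4 downbeat TT
bar 9: v0=C4 v1=C5 downbeat P8
bar 10: v0=F3 v1=D4 downbeat M6
bar 11: v0=E3 v1=E4 downbeat P8
  -> R2 @ bar 1 tick 0 v(0, 1): E3/G3 m3 -> F3/C4 P5 similar
  -> R4 @ bar 8 tick 0 v(0, 1): B3/F4 TT untreated
  -> R2 @ bar 9 tick 0 v(0, 1): B3/F4 TT -> C4/C5 P8 similar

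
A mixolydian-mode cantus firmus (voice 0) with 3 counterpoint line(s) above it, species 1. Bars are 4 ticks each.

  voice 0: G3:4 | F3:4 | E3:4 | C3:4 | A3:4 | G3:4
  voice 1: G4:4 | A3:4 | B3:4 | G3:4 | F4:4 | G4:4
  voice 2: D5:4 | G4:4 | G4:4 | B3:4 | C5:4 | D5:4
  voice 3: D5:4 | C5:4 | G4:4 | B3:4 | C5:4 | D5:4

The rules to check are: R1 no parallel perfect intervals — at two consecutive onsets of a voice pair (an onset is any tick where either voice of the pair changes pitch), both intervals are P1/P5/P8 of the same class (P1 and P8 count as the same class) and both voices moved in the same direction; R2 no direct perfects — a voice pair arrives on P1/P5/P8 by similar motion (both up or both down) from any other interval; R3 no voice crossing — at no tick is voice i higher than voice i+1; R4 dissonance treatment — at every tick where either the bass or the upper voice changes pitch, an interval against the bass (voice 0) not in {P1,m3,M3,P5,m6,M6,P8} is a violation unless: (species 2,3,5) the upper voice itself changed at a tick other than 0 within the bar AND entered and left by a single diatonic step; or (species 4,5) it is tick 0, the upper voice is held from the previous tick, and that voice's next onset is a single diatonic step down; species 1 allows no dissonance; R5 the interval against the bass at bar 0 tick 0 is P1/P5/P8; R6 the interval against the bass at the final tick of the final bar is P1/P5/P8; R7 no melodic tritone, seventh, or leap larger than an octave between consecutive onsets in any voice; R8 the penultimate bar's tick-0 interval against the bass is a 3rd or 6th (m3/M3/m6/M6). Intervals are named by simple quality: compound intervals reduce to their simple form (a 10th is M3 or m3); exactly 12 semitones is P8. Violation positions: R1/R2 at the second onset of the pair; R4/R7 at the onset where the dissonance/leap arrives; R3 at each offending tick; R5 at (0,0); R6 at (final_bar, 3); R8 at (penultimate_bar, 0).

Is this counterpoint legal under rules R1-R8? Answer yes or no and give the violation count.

No (16 violations)

bar 0: v0=G3 v1=G4 v2=D5 v3=D5 (P5)
bar 1: v0=F3 v1=A3 v2=G4 v3=C5 (P5)
bar 2: v0=E3 v1=B3 v2=G4 v3=G4 (m3)
bar 3: v0=C3 v1=G3 v2=B3 v3=B3 (M7)
bar 4: v0=A3 v1=F4 v2=C5 v3=C5 (m3)
bar 5: v0=G3 v1=G4 v2=D5 v3=D5 (P5)
  R1 @ bar1.0: G3/D5 P5 -> F3/C5 P5 similar
  R4 @ bar1.0: F3/G4 M2 untreated
  R7 @ bar1.0: G4->A3 leap 10st
  R1 @ bar3.0: E3/B3 P5 -> C3/G3 P5 similar
  R1 @ bar3.0: G4/G4 P1 -> B3/B3 P1 similar
  R4 @ bar3.0: C3/B3 M7 untreated
  R4 @ bar3.0: C3/B3 M7 untreated
  R1 @ bar4.0: B3/B3 P1 -> C5/C5 P1 similar
  R2 @ bar4.0: G3/B3 M3 -> F4/C5 P5 similar
  R2 @ bar4.0: G3/B3 M3 -> F4/C5 P5 similar
  R7 @ bar4.0: G3->F4 leap 10st
  R7 @ bar4.0: B3->C5 leap 13st
  R7 @ bar4.0: B3->C5 leap 13st
  R1 @ bar5.0: F4/C5 P5 -> G4/D5 P5 similar
  R1 @ bar5.0: F4/C5 P5 -> G4/D5 P5 similar
  R1 @ bar5.0: C5/C5 P1 -> D5/D5 P1 similar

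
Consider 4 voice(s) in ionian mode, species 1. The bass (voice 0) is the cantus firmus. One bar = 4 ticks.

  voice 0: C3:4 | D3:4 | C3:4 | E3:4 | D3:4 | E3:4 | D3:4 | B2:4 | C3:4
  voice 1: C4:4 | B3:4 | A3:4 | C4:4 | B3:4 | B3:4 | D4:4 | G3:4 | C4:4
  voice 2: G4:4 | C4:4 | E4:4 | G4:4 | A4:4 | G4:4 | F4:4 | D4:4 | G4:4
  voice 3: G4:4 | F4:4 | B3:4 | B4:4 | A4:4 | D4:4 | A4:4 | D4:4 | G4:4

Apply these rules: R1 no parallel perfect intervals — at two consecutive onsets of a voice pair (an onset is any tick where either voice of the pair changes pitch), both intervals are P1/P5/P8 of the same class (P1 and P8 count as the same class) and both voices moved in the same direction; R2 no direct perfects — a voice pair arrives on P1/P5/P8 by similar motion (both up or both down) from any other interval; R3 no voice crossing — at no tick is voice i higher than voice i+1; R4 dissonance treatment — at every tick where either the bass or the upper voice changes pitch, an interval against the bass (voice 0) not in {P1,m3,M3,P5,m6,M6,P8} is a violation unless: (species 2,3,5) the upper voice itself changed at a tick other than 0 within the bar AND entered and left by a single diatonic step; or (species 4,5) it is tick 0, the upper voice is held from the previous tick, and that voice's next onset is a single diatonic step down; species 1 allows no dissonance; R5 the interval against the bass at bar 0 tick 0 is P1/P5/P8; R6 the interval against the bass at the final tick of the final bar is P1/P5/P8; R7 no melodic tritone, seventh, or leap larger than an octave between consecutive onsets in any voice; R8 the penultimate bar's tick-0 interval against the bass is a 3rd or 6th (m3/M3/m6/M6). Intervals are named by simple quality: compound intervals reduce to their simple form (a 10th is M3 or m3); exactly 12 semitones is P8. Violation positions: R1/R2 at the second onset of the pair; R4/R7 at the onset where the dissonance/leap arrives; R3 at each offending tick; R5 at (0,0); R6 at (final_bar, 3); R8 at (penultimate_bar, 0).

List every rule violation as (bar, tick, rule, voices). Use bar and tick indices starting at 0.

(1, 0, R4, (0, 2))
(2, 0, R3, (2, 3))
(2, 0, R4, (0, 3))
(2, 0, R7, (3,))
(2, 1, R3, (2, 3))
(2, 2, R3, (2, 3))
(2, 3, R3, (2, 3))
(3, 0, R1, (1, 2))
(3, 0, R2, (0, 3))
(4, 0, R1, (0, 3))
(5, 0, R3, (2, 3))
(5, 0, R4, (0, 3))
(5, 1, R3, (2, 3))
(5, 2, R3, (2, 3))
(5, 3, R3, (2, 3))
(6, 0, R2, (1, 3))
(7, 0, R1, (1, 3))
(7, 0, R2, (1, 2))
(7, 0, R2, (2, 3))
(8, 0, R1, (1, 2))
(8, 0, R1, (1, 3))
(8, 0, R1, (2, 3))
(8, 0, R2, (0, 1))
(8, 0, R2, (0, 2))
(8, 0, R2, (0, 3))

bar 0: v0=C3 v1=C4 v2=G4 v3=G4 downbeat P5
bar 1: v0=D3 v1=B3 v2=C4 v3=F4 downbeat m3
bar 2: v0=C3 v1=A3 v2=E4 v3=B3 downbeat M7
bar 3: v0=E3 v1=C4 v2=G4 v3=B4 downbeat P5
bar 4: v0=D3 v1=B3 v2=A4 v3=A4 downbeat P5
bar 5: v0=E3 v1=B3 v2=G4 v3=D4 downbeat m7
bar 6: v0=D3 v1=D4 v2=F4 v3=A4 downbeat P5
bar 7: v0=B2 v1=G3 v2=D4 v3=D4 downbeat m3
bar 8: v0=C3 v1=C4 v2=G4 v3=G4 downbeat P5
  -> R4 @ bar 1 tick 0 v(0, 2): D3/C4 m7 untreated
  -> R3 @ bar 2 tick 0 v(2, 3): E4 above B3
  -> R4 @ bar 2 tick 0 v(0, 3): C3/B3 M7 untreated
  -> R7 @ bar 2 tick 0 v(3,): F4->B3 leap 6st
  -> R3 @ bar 2 tick 1 v(2, 3): E4 above B3
  -> R3 @ bar 2 tick 2 v(2, 3): E4 above B3
  -> R3 @ bar 2 tick 3 v(2, 3): E4 above B3
  -> R1 @ bar 3 tick 0 v(1, 2): A3/E4 P5 -> C4/G4 P5 similar
  -> R2 @ bar 3 tick 0 v(0, 3): C3/B3 M7 -> E3/B4 P5 similar
  -> R1 @ bar 4 tick 0 v(0, 3): E3/B4 P5 -> D3/A4 P5 similar
  -> R3 @ bar 5 tick 0 v(2, 3): G4 above D4
  -> R4 @ bar 5 tick 0 v(0, 3): E3/D4 m7 untreated
  -> R3 @ bar 5 tick 1 v(2, 3): G4 above D4
  -> R3 @ bar 5 tick 2 v(2, 3): G4 above D4
  -> R3 @ bar 5 tick 3 v(2, 3): G4 above D4
  -> R2 @ bar 6 tick 0 v(1, 3): B3/D4 m3 -> D4/A4 P5 similar
  -> R1 @ bar 7 tick 0 v(1, 3): D4/A4 P5 -> G3/D4 P5 similar
  -> R2 @ bar 7 tick 0 v(1, 2): D4/F4 m3 -> G3/D4 P5 similar
  -> R2 @ bar 7 tick 0 v(2, 3): F4/A4 M3 -> D4/D4 P1 similar
  -> R1 @ bar 8 tick 0 v(1, 2): G3/D4 P5 -> C4/G4 P5 similar
  -> R1 @ bar 8 tick 0 v(1, 3): G3/D4 P5 -> C4/G4 P5 similar
  -> R1 @ bar 8 tick 0 v(2, 3): D4/D4 P1 -> G4/G4 P1 similar
  -> R2 @ bar 8 tick 0 v(0, 1): B2/G3 m6 -> C3/C4 P8 similar
  -> R2 @ bar 8 tick 0 v(0, 2): B2/D4 m3 -> C3/G4 P5 similar
  -> R2 @ bar 8 tick 0 v(0, 3): B2/D4 m3 -> C3/G4 P5 similar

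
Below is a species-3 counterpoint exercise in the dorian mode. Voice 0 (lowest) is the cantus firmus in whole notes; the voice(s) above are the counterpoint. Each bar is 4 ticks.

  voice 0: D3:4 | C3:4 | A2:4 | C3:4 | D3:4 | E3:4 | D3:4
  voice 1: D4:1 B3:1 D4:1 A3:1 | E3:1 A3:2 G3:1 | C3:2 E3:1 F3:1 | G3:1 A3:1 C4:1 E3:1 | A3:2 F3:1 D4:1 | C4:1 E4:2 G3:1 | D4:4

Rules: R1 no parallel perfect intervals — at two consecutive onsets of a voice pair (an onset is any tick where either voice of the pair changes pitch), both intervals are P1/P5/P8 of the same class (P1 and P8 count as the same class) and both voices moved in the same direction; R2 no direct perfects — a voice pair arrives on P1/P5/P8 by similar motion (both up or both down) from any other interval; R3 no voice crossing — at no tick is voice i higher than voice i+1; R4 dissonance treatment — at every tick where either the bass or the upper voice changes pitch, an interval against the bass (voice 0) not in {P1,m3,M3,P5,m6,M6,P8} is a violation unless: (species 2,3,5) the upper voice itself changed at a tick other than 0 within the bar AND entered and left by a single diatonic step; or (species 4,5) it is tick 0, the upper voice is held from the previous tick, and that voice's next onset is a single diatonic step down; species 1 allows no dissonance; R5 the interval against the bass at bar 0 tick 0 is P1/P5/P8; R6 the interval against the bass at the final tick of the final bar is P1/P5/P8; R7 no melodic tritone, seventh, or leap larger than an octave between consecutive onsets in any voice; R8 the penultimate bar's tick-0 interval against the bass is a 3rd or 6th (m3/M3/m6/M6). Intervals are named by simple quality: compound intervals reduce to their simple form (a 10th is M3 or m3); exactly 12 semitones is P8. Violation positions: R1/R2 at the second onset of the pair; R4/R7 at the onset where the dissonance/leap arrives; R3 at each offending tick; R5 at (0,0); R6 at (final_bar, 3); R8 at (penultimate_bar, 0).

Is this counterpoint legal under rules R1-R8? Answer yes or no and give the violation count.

No (2 violations)

bar 0: v0=D3 v1=D4 (P8)
bar 1: v0=C3 v1=E3 (M3)
bar 2: v0=A2 v1=C3 (m3)
bar 3: v0=C3 v1=G3 (P5)
bar 4: v0=D3 v1=A3 (P5)
bar 5: v0=E3 v1=C4 (m6)
bar 6: v0=D3 v1=D4 (P8)
  R2 @ bar3.0: A2/F3 m6 -> C3/G3 P5 similar
  R2 @ bar4.0: C3/E3 M3 -> D3/A3 P5 similar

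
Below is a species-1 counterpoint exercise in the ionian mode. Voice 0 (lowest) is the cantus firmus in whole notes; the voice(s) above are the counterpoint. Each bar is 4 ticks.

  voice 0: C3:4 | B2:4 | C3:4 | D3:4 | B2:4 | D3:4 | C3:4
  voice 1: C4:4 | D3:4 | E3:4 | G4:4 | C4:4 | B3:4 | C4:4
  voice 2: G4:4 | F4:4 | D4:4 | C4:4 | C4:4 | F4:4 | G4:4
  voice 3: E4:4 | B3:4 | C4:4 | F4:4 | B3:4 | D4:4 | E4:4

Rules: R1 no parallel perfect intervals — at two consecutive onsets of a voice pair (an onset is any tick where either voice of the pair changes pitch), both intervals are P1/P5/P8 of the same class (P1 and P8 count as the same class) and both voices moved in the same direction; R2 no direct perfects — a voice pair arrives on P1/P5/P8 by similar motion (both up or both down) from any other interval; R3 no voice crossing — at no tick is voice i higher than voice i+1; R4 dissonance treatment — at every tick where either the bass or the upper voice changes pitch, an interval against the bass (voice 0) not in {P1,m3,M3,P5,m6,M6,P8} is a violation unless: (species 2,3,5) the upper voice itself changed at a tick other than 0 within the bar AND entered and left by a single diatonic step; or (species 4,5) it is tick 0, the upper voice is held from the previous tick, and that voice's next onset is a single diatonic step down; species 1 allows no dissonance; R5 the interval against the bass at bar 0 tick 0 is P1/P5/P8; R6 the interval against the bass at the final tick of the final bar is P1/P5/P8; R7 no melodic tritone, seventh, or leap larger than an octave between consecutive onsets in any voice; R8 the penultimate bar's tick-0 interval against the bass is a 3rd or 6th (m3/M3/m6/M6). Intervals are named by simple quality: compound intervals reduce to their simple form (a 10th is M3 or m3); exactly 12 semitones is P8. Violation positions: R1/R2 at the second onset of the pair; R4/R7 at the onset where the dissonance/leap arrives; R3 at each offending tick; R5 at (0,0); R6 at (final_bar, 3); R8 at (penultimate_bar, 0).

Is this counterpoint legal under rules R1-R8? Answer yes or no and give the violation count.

No (45 violations)

bar 0: v0=C3 v1=C4 v2=G4 v3=E4 (M3)
bar 1: v0=B2 v1=D3 v2=F4 v3=B3 (P8)
bar 2: v0=C3 v1=E3 v2=D4 v3=C4 (P8)
bar 3: v0=D3 v1=G4 v2=C4 v3=F4 (m3)
bar 4: v0=B2 v1=C4 v2=C4 v3=B3 (P8)
bar 5: v0=D3 v1=B3 v2=F4 v3=D4 (P8)
bar 6: v0=C3 v1=C4 v2=G4 v3=E4 (M3)
  R3 @ bar0.0: G4 above E4
  R5 @ bar0.0: opens on M3
  R3 @ bar0.1: G4 above E4
  R3 @ bar0.2: G4 above E4
  R3 @ bar0.3: G4 above E4
  R2 @ bar1.0: C3/E4 M3 -> B2/B3 P8 similar
  R3 @ bar1.0: F4 above B3
  R4 @ bar1.0: B2/F4 TT untreated
  R7 @ bar1.0: C4->D3 leap 10st
  R3 @ bar1.1: F4 above B3
  R3 @ bar1.2: F4 above B3
  R3 @ bar1.3: F4 above B3
  R1 @ bar2.0: B2/B3 P8 -> C3/C4 P8 similar
  R3 @ bar2.0: D4 above C4
  R4 @ bar2.0: C3/D4 M2 untreated
  R3 @ bar2.1: D4 above C4
  R3 @ bar2.2: D4 above C4
  R3 @ bar2.3: D4 above C4
  R3 @ bar3.0: G4 above C4
  R4 @ bar3.0: D3/G4 P4 untreated
  R4 @ bar3.0: D3/C4 m7 untreated
  R7 @ bar3.0: E3->G4 leap 15st
  R3 @ bar3.1: G4 above C4
  R3 @ bar3.2: G4 above C4
  R3 @ bar3.3: G4 above C4
  R2 @ bar4.0: D3/F4 m3 -> B2/B3 P8 similar
  R3 @ bar4.0: C4 above B3
  R4 @ bar4.0: B2/C4 m2 untreated
  R4 @ bar4.0: B2/C4 m2 untreated
  R7 @ bar4.0: F4->B3 leap 6st
  R3 @ bar4.1: C4 above B3
  R3 @ bar4.2: C4 above B3
  R3 @ bar4.3: C4 above B3
  R1 @ bar5.0: B2/B3 P8 -> D3/D4 P8 similar
  R3 @ bar5.0: F4 above D4
  R8 @ bar5.0: penult P8 not 3rd/6th
  R3 @ bar5.1: F4 above D4
  R3 @ bar5.2: F4 above D4
  R3 @ bar5.3: F4 above D4
  R2 @ bar6.0: B3/F4 TT -> C4/G4 P5 similar
  R3 @ bar6.0: G4 above E4
  R3 @ bar6.1: G4 above E4
  R3 @ bar6.2: G4 above E4
  R3 @ bar6.3: G4 above E4
  R6 @ bar6.3: closes on M3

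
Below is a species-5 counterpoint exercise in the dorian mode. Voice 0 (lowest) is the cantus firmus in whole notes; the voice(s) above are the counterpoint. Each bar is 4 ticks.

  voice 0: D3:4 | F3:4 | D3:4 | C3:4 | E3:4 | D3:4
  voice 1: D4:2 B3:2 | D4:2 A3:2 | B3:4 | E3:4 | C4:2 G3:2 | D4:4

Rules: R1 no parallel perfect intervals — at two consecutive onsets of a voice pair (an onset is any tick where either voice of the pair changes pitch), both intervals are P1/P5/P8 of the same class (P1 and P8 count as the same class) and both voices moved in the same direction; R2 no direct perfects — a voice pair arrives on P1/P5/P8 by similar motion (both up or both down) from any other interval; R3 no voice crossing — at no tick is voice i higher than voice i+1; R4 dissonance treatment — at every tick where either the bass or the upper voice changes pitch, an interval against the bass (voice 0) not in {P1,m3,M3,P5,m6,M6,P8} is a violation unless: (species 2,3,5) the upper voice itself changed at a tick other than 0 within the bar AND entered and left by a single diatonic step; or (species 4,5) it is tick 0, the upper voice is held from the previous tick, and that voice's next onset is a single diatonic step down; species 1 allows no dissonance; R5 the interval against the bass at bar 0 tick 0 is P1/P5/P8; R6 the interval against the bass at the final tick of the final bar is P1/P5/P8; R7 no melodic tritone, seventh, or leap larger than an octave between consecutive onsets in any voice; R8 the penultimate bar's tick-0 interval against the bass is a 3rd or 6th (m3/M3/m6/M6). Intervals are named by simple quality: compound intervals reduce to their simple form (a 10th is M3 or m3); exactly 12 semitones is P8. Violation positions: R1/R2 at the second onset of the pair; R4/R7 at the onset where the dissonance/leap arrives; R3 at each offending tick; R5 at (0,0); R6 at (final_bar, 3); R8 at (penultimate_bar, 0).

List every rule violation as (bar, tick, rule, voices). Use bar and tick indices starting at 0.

bar 0: v0=D3 v1=D4 downbeat P8
bar 1: v0=F3 v1=D4 downbeat M6
bar 2: v0=D3 v1=B3 downbeat M6
bar 3: v0=C3 v1=E3 downbeat M3
bar 4: v0=E3 v1=C4 downbeat m6
bar 5: v0=D3 v1=D4 downbeat P8

No violations across 6 bars (D3..D3 vs D4..D4).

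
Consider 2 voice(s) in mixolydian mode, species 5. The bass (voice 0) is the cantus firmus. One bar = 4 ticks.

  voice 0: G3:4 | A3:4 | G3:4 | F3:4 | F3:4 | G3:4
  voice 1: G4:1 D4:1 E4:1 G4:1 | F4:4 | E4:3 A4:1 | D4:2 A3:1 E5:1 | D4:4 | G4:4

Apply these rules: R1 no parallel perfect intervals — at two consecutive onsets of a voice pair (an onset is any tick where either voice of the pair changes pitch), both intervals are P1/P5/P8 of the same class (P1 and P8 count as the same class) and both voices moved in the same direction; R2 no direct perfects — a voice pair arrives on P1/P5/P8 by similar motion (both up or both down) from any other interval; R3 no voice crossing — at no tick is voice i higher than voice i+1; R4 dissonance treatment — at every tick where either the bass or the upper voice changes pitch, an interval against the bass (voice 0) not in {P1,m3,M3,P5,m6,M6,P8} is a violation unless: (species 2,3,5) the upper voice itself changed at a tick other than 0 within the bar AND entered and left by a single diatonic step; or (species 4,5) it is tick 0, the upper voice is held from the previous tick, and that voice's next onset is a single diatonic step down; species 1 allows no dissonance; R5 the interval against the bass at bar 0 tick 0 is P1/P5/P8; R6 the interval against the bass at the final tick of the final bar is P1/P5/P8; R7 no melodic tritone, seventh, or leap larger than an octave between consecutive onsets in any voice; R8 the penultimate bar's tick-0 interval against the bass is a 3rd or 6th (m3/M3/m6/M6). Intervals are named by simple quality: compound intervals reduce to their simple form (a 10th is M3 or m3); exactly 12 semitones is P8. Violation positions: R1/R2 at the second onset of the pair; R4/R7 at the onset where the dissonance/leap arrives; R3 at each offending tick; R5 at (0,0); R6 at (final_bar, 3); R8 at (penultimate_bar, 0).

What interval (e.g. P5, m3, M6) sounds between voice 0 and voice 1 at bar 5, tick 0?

voice 0=G3 voice 1=G4 -> P8

P8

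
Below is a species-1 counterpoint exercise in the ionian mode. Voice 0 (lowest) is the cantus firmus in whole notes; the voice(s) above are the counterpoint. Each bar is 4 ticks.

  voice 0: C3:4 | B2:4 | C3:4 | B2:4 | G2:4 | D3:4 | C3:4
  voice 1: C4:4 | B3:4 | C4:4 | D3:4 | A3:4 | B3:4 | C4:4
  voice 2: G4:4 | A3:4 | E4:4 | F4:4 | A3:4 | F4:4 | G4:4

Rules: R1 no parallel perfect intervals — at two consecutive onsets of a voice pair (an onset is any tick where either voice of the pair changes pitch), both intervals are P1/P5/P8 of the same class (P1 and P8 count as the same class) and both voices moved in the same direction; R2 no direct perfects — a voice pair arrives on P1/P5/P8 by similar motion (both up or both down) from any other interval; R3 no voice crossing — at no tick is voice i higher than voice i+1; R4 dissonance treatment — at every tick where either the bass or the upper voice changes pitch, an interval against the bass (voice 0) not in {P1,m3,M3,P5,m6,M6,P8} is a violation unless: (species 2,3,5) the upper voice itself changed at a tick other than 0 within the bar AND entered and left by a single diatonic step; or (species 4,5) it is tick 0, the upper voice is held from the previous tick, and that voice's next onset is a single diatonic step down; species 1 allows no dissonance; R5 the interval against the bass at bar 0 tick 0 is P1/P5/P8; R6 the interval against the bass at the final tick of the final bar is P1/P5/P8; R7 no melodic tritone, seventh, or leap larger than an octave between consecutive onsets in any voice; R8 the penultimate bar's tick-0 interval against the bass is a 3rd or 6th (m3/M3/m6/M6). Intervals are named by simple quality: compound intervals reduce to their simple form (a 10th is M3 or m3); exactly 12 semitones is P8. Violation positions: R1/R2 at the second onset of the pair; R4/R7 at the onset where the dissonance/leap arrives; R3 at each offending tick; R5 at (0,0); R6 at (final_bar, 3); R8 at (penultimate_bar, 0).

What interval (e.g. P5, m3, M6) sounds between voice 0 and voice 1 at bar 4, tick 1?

M2

voice 0=G2 voice 1=A3 -> M2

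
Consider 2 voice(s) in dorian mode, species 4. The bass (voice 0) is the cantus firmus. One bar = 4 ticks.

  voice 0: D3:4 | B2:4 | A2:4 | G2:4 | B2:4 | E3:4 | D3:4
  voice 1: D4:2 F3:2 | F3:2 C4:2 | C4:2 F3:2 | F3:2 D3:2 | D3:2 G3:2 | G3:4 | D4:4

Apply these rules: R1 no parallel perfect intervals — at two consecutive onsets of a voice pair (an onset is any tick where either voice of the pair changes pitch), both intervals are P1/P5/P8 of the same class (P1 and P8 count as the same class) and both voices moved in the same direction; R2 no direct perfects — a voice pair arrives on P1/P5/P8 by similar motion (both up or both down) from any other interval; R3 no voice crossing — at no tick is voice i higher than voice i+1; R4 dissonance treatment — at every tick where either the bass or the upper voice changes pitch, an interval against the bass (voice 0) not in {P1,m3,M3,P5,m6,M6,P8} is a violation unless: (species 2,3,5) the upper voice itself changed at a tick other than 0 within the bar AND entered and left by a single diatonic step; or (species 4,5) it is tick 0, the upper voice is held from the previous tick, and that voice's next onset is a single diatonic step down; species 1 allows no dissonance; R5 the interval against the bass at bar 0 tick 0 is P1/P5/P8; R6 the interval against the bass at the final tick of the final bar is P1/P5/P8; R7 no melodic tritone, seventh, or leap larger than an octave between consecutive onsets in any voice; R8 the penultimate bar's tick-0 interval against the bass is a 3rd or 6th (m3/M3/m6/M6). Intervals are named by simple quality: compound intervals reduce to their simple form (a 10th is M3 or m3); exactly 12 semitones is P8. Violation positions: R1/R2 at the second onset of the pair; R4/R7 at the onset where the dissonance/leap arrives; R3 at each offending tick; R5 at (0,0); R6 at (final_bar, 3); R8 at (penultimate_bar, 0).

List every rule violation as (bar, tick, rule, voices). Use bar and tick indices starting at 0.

(1, 0, R4, (0, 1))
(1, 2, R4, (0, 1))
(3, 0, R4, (0, 1))

bar 0: v0=D3 v1=D4 downbeat P8
bar 1: v0=B2 v1=F3 downbeat TT
bar 2: v0=A2 v1=C4 downbeat m3
bar 3: v0=G2 v1=F3 downbeat m7
bar 4: v0=B2 v1=D3 downbeat m3
bar 5: v0=E3 v1=G3 downbeat m3
bar 6: v0=D3 v1=D4 downbeat P8
  -> R4 @ bar 1 tick 0 v(0, 1): B2/F3 TT untreated
  -> R4 @ bar 1 tick 2 v(0, 1): B2/C4 m2 untreated
  -> R4 @ bar 3 tick 0 v(0, 1): G2/F3 m7 untreated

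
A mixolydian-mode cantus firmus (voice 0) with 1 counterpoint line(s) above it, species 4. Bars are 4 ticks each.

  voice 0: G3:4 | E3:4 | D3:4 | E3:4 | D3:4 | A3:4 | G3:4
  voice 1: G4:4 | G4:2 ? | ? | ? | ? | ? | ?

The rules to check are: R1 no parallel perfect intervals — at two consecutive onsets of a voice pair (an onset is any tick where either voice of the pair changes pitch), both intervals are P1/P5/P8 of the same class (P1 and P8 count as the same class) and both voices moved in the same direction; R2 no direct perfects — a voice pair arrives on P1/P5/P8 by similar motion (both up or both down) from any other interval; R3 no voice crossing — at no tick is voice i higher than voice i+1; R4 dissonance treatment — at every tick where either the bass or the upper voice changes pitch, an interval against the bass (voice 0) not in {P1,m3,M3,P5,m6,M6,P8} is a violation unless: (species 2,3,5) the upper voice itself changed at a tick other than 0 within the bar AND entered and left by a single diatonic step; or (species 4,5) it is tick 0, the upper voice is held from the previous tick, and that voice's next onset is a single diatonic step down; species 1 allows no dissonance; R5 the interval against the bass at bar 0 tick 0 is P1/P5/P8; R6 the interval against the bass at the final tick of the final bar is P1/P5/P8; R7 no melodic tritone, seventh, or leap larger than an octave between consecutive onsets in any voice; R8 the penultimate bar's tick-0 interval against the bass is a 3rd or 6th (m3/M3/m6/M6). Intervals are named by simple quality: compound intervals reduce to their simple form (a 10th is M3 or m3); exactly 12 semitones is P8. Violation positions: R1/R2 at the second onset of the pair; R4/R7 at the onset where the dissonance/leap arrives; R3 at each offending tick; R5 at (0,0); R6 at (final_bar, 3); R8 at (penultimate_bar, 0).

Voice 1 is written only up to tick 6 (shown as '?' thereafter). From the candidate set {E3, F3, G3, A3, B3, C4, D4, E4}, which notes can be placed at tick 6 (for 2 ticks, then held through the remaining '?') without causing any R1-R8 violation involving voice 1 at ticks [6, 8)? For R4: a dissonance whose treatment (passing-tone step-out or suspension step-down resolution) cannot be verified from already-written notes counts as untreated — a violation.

{B3, C4, E4, G3}

E3: violates R7
F3: violates R4,R7
G3: legal
A3: violates R4,R7
B3: legal
C4: legal
D4: violates R4
E4: legal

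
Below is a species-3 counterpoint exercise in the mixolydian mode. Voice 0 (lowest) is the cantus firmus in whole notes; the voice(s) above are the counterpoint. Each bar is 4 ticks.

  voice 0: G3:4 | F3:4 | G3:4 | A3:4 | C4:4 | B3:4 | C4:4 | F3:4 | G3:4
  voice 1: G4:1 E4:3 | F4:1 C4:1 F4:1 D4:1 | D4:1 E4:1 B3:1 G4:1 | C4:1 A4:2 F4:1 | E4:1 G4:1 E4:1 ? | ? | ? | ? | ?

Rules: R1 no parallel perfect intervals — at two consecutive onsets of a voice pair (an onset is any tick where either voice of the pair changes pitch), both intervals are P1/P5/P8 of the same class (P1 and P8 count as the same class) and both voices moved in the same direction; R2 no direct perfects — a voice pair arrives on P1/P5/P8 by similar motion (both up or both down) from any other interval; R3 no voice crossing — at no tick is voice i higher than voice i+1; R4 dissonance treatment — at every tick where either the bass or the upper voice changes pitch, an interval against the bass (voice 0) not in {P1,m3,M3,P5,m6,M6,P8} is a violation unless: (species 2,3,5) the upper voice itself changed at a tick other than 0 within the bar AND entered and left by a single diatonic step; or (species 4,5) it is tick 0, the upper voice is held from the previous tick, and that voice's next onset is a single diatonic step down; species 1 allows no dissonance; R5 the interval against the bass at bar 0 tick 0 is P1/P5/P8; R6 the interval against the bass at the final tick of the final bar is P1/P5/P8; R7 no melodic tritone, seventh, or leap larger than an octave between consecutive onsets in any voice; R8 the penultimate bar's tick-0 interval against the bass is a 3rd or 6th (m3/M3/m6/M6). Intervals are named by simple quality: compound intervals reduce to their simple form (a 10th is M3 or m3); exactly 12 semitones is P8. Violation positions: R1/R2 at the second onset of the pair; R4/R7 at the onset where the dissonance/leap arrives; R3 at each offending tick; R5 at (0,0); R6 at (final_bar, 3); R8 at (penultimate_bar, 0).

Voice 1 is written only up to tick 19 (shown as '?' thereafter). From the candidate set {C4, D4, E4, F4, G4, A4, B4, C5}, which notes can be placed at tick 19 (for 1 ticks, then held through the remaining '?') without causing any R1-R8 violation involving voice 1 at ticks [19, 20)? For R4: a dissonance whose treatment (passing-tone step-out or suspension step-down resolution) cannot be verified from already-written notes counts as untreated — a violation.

{A4, C4, C5, E4, G4}

C4: legal
D4: violates R4
E4: legal
F4: violates R4
G4: legal
A4: legal
B4: violates R4
C5: legal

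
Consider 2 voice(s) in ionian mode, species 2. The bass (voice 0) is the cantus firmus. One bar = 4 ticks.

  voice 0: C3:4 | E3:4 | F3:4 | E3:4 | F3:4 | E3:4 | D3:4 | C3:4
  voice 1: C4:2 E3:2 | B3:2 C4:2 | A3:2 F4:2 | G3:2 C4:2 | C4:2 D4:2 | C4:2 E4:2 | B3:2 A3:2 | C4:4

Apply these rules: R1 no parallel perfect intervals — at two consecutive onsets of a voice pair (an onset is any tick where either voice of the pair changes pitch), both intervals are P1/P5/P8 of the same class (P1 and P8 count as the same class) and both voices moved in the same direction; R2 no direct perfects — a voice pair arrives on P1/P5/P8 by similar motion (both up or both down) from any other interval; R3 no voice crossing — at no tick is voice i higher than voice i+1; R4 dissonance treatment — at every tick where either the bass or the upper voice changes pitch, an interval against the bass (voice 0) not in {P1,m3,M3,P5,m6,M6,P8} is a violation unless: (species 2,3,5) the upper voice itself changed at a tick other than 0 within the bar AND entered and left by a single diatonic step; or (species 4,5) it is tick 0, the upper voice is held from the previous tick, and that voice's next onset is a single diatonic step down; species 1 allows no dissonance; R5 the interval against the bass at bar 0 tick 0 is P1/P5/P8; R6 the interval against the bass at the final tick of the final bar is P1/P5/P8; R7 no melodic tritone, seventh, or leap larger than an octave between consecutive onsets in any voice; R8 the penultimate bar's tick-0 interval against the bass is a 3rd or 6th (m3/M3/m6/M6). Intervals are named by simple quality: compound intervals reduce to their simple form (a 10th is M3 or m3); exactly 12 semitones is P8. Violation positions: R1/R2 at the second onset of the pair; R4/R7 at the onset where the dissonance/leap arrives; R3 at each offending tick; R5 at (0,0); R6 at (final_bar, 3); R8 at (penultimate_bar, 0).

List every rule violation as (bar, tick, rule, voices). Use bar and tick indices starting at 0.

bar 0: v0=C3 v1=C4 downbeat P8
bar 1: v0=E3 v1=B3 downbeat P5
bar 2: v0=F3 v1=A3 downbeat M3
bar 3: v0=E3 v1=G3 downbeat m3
bar 4: v0=F3 v1=C4 downbeat P5
bar 5: v0=E3 v1=C4 downbeat m6
bar 6: v0=D3 v1=B3 downbeat M6
bar 7: v0=C3 v1=C4 downbeat P8
  -> R2 @ bar 1 tick 0 v(0, 1): C3/E3 M3 -> E3/B3 P5 similar
  -> R7 @ bar 3 tick 0 v(1,): F4->G3 leap 10st

(1, 0, R2, (0, 1))
(3, 0, R7, (1,))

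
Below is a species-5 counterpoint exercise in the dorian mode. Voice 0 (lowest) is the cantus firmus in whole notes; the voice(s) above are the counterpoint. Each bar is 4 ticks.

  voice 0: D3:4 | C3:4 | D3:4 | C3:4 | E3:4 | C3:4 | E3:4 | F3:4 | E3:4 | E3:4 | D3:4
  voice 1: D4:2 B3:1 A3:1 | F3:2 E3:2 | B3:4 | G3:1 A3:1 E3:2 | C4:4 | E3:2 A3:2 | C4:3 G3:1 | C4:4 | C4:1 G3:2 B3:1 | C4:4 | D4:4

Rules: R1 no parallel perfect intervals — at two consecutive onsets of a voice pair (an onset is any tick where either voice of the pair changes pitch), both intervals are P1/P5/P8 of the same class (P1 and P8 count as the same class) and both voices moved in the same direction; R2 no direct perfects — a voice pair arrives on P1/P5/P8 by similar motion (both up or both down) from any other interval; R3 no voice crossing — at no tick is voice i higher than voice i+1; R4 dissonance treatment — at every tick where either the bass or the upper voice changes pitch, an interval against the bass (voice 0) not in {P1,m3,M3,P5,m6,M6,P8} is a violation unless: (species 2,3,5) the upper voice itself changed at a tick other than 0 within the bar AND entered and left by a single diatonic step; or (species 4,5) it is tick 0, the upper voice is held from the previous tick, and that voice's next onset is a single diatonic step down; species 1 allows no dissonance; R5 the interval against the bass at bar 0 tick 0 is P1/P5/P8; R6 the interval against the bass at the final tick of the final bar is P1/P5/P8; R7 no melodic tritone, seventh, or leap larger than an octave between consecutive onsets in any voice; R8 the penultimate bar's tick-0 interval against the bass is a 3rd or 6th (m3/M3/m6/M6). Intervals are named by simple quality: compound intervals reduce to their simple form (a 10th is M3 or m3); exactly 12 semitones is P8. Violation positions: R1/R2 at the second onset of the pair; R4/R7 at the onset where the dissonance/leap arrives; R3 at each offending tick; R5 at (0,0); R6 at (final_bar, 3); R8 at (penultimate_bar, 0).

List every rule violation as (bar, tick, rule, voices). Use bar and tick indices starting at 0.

bar 0: v0=D3 v1=D4 downbeat P8
bar 1: v0=C3 v1=F3 downbeat P4
bar 2: v0=D3 v1=B3 downbeat M6
bar 3: v0=C3 v1=G3 downbeat P5
bar 4: v0=E3 v1=C4 downbeat m6
bar 5: v0=C3 v1=E3 downbeat M3
bar 6: v0=E3 v1=C4 downbeat m6
bar 7: v0=F3 v1=C4 downbeat P5
bar 8: v0=E3 v1=C4 downbeat m6
bar 9: v0=E3 v1=C4 downbeat m6
bar 10: v0=D3 v1=D4 downbeat P8
  -> R4 @ bar 1 tick 0 v(0, 1): C3/F3 P4 untreated
  -> R2 @ bar 3 tick 0 v(0, 1): D3/B3 M6 -> C3/G3 P5 similar
  -> R2 @ bar 7 tick 0 v(0, 1): E3/G3 m3 -> F3/C4 P5 similar

(1, 0, R4, (0, 1))
(3, 0, R2, (0, 1))
(7, 0, R2, (0, 1))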